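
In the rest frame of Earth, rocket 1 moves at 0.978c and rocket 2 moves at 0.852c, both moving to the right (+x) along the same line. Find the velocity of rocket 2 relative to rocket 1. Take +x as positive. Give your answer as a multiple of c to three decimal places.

β_A = 0.978, β_B = 0.852.
Transform to A's frame with the inverse velocity-addition law: u' = (u − v)/(1 − uv/c²), taking u = β_B and v = β_A.
u' = (0.852 − 0.978) / (1 − (0.978)(0.852)) = -0.1260/0.1667 = -0.7556.

-0.756c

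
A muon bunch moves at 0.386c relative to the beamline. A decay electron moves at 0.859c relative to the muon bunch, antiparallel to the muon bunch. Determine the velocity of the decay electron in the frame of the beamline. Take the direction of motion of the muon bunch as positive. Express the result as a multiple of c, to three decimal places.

With v = 0.386 and u' = -0.859 (in units of c),
u = (u' + v)/(1 + u'v/c²):
u = (-0.859 + 0.386) / (1 + (-0.859)·0.386) = -0.4730/0.6684 = -0.7076

-0.708c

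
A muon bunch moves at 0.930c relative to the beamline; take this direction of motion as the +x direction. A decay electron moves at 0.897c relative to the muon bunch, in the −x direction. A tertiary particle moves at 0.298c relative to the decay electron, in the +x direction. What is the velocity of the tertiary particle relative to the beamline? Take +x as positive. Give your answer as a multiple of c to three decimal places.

Apply u = (u' + v)/(1 + u'v/c²) successively, working outward toward the beamline.
Start: velocity of the muon bunch relative to the beamline = 0.9300c.
Compose with the decay electron (u' = -0.897 in the muon bunch frame): u_1 = (-0.897 + 0.930) / (1 + (-0.897)·0.930) = 0.0330/0.1658 = 0.1990.
Compose with the tertiary particle (u' = 0.298 in the decay electron frame): u_2 = (0.298 + 0.199) / (1 + 0.298·0.199) = 0.4970/1.0593 = 0.4692.

+0.469c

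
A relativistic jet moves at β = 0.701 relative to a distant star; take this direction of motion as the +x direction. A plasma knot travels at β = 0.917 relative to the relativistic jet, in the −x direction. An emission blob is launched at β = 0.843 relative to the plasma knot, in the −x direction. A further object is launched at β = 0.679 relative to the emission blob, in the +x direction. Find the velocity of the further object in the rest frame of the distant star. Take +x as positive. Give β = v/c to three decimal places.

Apply u = (u' + v)/(1 + u'v/c²) successively, working outward toward the distant star.
Start: velocity of the relativistic jet relative to the distant star = 0.7010c.
Compose with the plasma knot (u' = -0.917 in the relativistic jet frame): u_1 = (-0.917 + 0.701) / (1 + (-0.917)·0.701) = -0.2160/0.3572 = -0.6047.
Compose with the emission blob (u' = -0.843 in the plasma knot frame): u_2 = (-0.843 + (-0.605)) / (1 + (-0.843)·(-0.605)) = -1.4477/1.5098 = -0.9589.
Compose with the further object (u' = 0.679 in the emission blob frame): u_3 = (0.679 + (-0.959)) / (1 + 0.679·(-0.959)) = -0.2799/0.3489 = -0.8022.

β = -0.802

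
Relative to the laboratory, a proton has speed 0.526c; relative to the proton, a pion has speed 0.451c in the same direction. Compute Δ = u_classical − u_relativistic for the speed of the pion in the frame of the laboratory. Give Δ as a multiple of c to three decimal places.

Δ = 0.187c

Galilean: u_cl = 0.451 + 0.526 = 0.9770.
Relativistic: u_rel = (0.451 + 0.526) / (1 + 0.451·0.526) = 0.9770/1.2372 = 0.7897.
Δ = 0.9770 − 0.7897 = 0.1873.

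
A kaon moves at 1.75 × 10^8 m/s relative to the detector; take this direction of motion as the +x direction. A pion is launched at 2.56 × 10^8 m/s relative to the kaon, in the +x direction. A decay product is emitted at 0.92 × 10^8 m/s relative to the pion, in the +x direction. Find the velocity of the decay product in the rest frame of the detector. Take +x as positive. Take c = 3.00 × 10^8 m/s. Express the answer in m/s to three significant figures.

2.93 × 10^8 m/s

Apply u = (u' + v)/(1 + u'v/c²) successively, working outward toward the detector.
(Dividing each given speed by c = 3.00 × 10^8 m/s to work in units of c.)
Start: velocity of the kaon relative to the detector = 0.5833c.
Compose with the pion (u' = 0.853 in the kaon frame): u_1 = (0.853 + 0.583) / (1 + 0.853·0.583) = 1.4367/1.4978 = 0.9592.
Compose with the decay product (u' = 0.307 in the pion frame): u_2 = (0.307 + 0.959) / (1 + 0.307·0.959) = 1.2659/1.2942 = 0.9781.
So u = 0.9781 × 3.00 × 10^8 m/s.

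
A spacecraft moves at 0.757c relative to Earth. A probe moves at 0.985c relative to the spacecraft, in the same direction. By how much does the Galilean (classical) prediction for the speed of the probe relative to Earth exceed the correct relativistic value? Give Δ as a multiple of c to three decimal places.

Δ = 0.744c

Galilean: u_cl = 0.985 + 0.757 = 1.7420.
Relativistic: u_rel = (0.985 + 0.757) / (1 + 0.985·0.757) = 1.7420/1.7456 = 0.9979.
Δ = 1.7420 − 0.9979 = 0.7441.
(The classical prediction exceeds c; the relativistic result does not.)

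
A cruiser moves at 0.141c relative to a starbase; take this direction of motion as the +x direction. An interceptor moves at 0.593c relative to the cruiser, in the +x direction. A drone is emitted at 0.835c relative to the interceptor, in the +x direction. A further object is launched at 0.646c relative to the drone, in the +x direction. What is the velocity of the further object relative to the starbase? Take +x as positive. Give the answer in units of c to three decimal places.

Apply u = (u' + v)/(1 + u'v/c²) successively, working outward toward the starbase.
Start: velocity of the cruiser relative to the starbase = 0.1410c.
Compose with the interceptor (u' = 0.593 in the cruiser frame): u_1 = (0.593 + 0.141) / (1 + 0.593·0.141) = 0.7340/1.0836 = 0.6774.
Compose with the drone (u' = 0.835 in the interceptor frame): u_2 = (0.835 + 0.677) / (1 + 0.835·0.677) = 1.5124/1.5656 = 0.9660.
Compose with the further object (u' = 0.646 in the drone frame): u_3 = (0.646 + 0.966) / (1 + 0.646·0.966) = 1.6120/1.6240 = 0.9926.

0.993c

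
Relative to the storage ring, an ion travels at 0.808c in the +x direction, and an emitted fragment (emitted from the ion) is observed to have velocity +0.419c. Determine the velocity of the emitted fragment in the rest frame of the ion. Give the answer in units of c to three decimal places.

Invert the composition law: u' = (u − v)/(1 − uv/c²).
u' = (0.419 − 0.808) / (1 − (0.419)(0.808)) = -0.3890/0.6614 = -0.5881.

-0.588c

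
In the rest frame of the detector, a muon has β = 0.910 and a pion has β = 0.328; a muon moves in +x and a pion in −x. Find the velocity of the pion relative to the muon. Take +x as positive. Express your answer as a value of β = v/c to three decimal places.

β_A = 0.910, β_B = -0.328.
Transform to A's frame with the inverse velocity-addition law: u' = (u − v)/(1 − uv/c²), taking u = β_B and v = β_A.
u' = (-0.328 − 0.910) / (1 − (0.910)(-0.328)) = -1.2380/1.2985 = -0.9534.

β = -0.953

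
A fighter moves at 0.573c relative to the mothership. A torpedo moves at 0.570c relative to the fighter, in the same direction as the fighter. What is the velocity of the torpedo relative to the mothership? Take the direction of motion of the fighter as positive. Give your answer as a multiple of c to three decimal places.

0.862c

With v = 0.573 and u' = 0.570 (in units of c),
u = (u' + v)/(1 + u'v/c²):
u = (0.570 + 0.573) / (1 + 0.570·0.573) = 1.1430/1.3266 = 0.8616
(Galilean addition would give +1.143c, exceeding c.)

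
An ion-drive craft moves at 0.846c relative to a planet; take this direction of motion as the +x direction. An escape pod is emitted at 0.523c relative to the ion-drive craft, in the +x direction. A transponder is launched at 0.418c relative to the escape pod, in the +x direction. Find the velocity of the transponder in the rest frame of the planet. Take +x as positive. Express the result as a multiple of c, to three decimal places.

Apply u = (u' + v)/(1 + u'v/c²) successively, working outward toward the planet.
Start: velocity of the ion-drive craft relative to the planet = 0.8460c.
Compose with the escape pod (u' = 0.523 in the ion-drive craft frame): u_1 = (0.523 + 0.846) / (1 + 0.523·0.846) = 1.3690/1.4425 = 0.9491.
Compose with the transponder (u' = 0.418 in the escape pod frame): u_2 = (0.418 + 0.949) / (1 + 0.418·0.949) = 1.3671/1.3967 = 0.9788.

0.979c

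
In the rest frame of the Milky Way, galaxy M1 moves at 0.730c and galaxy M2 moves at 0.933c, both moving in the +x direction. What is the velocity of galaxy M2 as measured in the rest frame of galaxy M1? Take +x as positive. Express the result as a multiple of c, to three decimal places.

β_A = 0.730, β_B = 0.933.
Transform to A's frame with the inverse velocity-addition law: u' = (u − v)/(1 − uv/c²), taking u = β_B and v = β_A.
u' = (0.933 − 0.730) / (1 − (0.730)(0.933)) = 0.2030/0.3189 = 0.6365.

+0.637c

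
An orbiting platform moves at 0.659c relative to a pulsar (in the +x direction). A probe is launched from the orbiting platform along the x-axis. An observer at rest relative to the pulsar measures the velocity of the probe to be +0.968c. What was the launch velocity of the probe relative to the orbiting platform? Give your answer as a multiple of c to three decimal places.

Invert the composition law: u' = (u − v)/(1 − uv/c²).
u' = (0.968 − 0.659) / (1 − (0.968)(0.659)) = 0.3090/0.3621 = 0.8534.

+0.853c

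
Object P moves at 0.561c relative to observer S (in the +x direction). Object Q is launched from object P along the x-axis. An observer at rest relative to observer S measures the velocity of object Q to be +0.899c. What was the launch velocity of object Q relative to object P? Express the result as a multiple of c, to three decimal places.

+0.682c

Invert the composition law: u' = (u − v)/(1 − uv/c²).
u' = (0.899 − 0.561) / (1 − (0.899)(0.561)) = 0.3380/0.4957 = 0.6819.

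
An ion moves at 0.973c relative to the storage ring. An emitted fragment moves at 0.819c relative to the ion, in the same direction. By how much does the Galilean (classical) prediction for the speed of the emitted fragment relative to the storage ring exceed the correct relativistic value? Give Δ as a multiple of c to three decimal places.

Δ = 0.795c

Galilean: u_cl = 0.819 + 0.973 = 1.7920.
Relativistic: u_rel = (0.819 + 0.973) / (1 + 0.819·0.973) = 1.7920/1.7969 = 0.9973.
Δ = 1.7920 − 0.9973 = 0.7947.
(The classical prediction exceeds c; the relativistic result does not.)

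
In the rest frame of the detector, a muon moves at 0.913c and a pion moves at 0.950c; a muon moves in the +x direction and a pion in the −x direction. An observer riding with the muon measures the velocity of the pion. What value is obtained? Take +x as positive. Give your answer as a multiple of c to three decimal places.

β_A = 0.913, β_B = -0.950.
Transform to A's frame with the inverse velocity-addition law: u' = (u − v)/(1 − uv/c²), taking u = β_B and v = β_A.
u' = (-0.950 − 0.913) / (1 − (0.913)(-0.950)) = -1.8630/1.8674 = -0.9977.

-0.998c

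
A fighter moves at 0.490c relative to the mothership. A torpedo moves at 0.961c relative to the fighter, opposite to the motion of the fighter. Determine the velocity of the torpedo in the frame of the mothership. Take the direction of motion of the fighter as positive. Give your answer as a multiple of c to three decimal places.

-0.890c

With v = 0.490 and u' = -0.961 (in units of c),
u = (u' + v)/(1 + u'v/c²):
u = (-0.961 + 0.490) / (1 + (-0.961)·0.490) = -0.4710/0.5291 = -0.8902
(Galilean addition would give -0.471c.)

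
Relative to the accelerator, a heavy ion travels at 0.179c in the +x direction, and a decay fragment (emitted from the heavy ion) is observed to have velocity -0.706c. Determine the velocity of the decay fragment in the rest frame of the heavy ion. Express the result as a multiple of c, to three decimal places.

Invert the composition law: u' = (u − v)/(1 − uv/c²).
u' = (-0.706 − 0.179) / (1 − (-0.706)(0.179)) = -0.8850/1.1264 = -0.7857.

-0.786c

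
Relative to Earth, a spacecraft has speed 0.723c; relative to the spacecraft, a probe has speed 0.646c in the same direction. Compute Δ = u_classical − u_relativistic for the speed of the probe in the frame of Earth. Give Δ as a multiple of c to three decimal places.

Galilean: u_cl = 0.646 + 0.723 = 1.3690.
Relativistic: u_rel = (0.646 + 0.723) / (1 + 0.646·0.723) = 1.3690/1.4671 = 0.9332.
Δ = 1.3690 − 0.9332 = 0.4358.
(The classical prediction exceeds c; the relativistic result does not.)

Δ = 0.436c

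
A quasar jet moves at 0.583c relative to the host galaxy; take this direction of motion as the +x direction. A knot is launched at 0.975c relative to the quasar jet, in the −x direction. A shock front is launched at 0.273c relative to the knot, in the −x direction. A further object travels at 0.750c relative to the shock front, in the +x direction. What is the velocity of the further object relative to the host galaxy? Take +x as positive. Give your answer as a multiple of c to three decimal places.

Apply u = (u' + v)/(1 + u'v/c²) successively, working outward toward the host galaxy.
Start: velocity of the quasar jet relative to the host galaxy = 0.5830c.
Compose with the knot (u' = -0.975 in the quasar jet frame): u_1 = (-0.975 + 0.583) / (1 + (-0.975)·0.583) = -0.3920/0.4316 = -0.9083.
Compose with the shock front (u' = -0.273 in the knot frame): u_2 = (-0.273 + (-0.908)) / (1 + (-0.273)·(-0.908)) = -1.1813/1.2480 = -0.9466.
Compose with the further object (u' = 0.750 in the shock front frame): u_3 = (0.750 + (-0.947)) / (1 + 0.750·(-0.947)) = -0.1966/0.2901 = -0.6777.

-0.678c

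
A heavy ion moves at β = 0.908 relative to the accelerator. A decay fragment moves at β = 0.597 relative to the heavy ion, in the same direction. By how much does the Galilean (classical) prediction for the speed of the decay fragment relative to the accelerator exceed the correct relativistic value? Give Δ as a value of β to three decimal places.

Galilean: u_cl = 0.597 + 0.908 = 1.5050.
Relativistic: u_rel = (0.597 + 0.908) / (1 + 0.597·0.908) = 1.5050/1.5421 = 0.9760.
Δ = 1.5050 − 0.9760 = 0.5290.
(The classical prediction exceeds c; the relativistic result does not.)

Δ = 0.529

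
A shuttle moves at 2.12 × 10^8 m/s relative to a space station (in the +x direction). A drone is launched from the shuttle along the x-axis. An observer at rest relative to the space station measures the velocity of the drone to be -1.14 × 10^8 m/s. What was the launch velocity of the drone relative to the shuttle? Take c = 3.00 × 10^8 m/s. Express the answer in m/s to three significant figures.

v = 0.707c, u = -0.380c.
Invert the composition law: u' = (u − v)/(1 − uv/c²).
u' = (-0.380 − 0.707) / (1 − (-0.380)(0.707)) = -1.0867/1.2685 = -0.8566.
u' = -0.8566 × 3.00 × 10^8 m/s.

-2.57 × 10^8 m/s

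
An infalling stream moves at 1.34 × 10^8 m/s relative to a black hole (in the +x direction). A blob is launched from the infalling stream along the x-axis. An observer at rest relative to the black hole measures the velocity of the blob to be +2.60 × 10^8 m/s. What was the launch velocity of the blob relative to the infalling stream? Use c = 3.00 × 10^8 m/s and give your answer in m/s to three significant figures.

+2.06 × 10^8 m/s

v = 0.447c, u = 0.867c.
Invert the composition law: u' = (u − v)/(1 − uv/c²).
u' = (0.867 − 0.447) / (1 − (0.867)(0.447)) = 0.4200/0.6129 = 0.6853.
u' = 0.6853 × 3.00 × 10^8 m/s.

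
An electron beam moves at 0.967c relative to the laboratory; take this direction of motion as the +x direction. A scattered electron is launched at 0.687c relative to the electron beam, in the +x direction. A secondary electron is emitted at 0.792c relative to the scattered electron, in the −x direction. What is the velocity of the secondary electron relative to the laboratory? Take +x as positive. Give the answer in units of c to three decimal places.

+0.948c

Apply u = (u' + v)/(1 + u'v/c²) successively, working outward toward the laboratory.
Start: velocity of the electron beam relative to the laboratory = 0.9670c.
Compose with the scattered electron (u' = 0.687 in the electron beam frame): u_1 = (0.687 + 0.967) / (1 + 0.687·0.967) = 1.6540/1.6643 = 0.9938.
Compose with the secondary electron (u' = -0.792 in the scattered electron frame): u_2 = (-0.792 + 0.994) / (1 + (-0.792)·0.994) = 0.2018/0.2129 = 0.9478.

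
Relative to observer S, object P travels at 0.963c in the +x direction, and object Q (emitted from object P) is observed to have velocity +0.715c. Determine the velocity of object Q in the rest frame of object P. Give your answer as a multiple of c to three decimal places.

-0.796c

Invert the composition law: u' = (u − v)/(1 − uv/c²).
u' = (0.715 − 0.963) / (1 − (0.715)(0.963)) = -0.2480/0.3115 = -0.7963.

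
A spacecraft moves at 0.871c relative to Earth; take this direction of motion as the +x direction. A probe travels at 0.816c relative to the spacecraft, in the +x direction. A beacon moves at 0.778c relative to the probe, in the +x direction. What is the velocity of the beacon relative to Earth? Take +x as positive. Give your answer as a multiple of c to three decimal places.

0.998c

Apply u = (u' + v)/(1 + u'v/c²) successively, working outward toward Earth.
Start: velocity of the spacecraft relative to Earth = 0.8710c.
Compose with the probe (u' = 0.816 in the spacecraft frame): u_1 = (0.816 + 0.871) / (1 + 0.816·0.871) = 1.6870/1.7107 = 0.9861.
Compose with the beacon (u' = 0.778 in the probe frame): u_2 = (0.778 + 0.986) / (1 + 0.778·0.986) = 1.7641/1.7672 = 0.9983.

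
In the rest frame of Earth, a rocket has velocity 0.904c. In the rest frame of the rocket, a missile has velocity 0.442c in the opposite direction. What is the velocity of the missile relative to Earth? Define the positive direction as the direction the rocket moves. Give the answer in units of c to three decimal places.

With v = 0.904 and u' = -0.442 (in units of c),
u = (u' + v)/(1 + u'v/c²):
u = (-0.442 + 0.904) / (1 + (-0.442)·0.904) = 0.4620/0.6004 = 0.7694

+0.769c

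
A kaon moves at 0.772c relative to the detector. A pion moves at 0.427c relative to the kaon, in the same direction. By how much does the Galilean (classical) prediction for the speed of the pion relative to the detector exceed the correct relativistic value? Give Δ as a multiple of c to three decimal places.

Δ = 0.297c

Galilean: u_cl = 0.427 + 0.772 = 1.1990.
Relativistic: u_rel = (0.427 + 0.772) / (1 + 0.427·0.772) = 1.1990/1.3296 = 0.9017.
Δ = 1.1990 − 0.9017 = 0.2973.
(The classical prediction exceeds c; the relativistic result does not.)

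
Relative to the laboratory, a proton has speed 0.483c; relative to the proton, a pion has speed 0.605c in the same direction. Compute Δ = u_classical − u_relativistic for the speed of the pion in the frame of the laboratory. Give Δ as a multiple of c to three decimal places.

Galilean: u_cl = 0.605 + 0.483 = 1.0880.
Relativistic: u_rel = (0.605 + 0.483) / (1 + 0.605·0.483) = 1.0880/1.2922 = 0.8420.
Δ = 1.0880 − 0.8420 = 0.2460.
(The classical prediction exceeds c; the relativistic result does not.)

Δ = 0.246c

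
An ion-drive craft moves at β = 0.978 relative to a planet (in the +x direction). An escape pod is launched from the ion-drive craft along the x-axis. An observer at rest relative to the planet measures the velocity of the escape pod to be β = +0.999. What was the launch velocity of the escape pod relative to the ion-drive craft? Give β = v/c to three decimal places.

β = +0.914

Invert the composition law: u' = (u − v)/(1 − uv/c²).
u' = (0.999 − 0.978) / (1 − (0.999)(0.978)) = 0.0210/0.0230 = 0.9139.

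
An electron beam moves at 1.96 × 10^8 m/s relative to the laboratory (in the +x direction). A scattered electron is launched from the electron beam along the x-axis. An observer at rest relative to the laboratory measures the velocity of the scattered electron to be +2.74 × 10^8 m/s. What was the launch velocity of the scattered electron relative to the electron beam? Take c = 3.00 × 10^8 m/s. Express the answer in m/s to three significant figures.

v = 0.653c, u = 0.913c.
Invert the composition law: u' = (u − v)/(1 − uv/c²).
u' = (0.913 − 0.653) / (1 − (0.913)(0.653)) = 0.2600/0.4033 = 0.6447.
u' = 0.6447 × 3.00 × 10^8 m/s.

+1.93 × 10^8 m/s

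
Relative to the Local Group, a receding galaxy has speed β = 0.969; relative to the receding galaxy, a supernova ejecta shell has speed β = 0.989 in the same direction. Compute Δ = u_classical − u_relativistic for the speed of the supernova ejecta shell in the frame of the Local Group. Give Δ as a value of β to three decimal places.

Δ = 0.958

Galilean: u_cl = 0.989 + 0.969 = 1.9580.
Relativistic: u_rel = (0.989 + 0.969) / (1 + 0.989·0.969) = 1.9580/1.9583 = 0.9998.
Δ = 1.9580 − 0.9998 = 0.9582.
(The classical prediction exceeds c; the relativistic result does not.)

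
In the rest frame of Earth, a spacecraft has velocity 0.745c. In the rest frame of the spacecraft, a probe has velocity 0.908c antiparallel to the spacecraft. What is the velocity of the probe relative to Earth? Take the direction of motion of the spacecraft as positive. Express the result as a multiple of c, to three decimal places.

With v = 0.745 and u' = -0.908 (in units of c),
u = (u' + v)/(1 + u'v/c²):
u = (-0.908 + 0.745) / (1 + (-0.908)·0.745) = -0.1630/0.3235 = -0.5038

-0.504c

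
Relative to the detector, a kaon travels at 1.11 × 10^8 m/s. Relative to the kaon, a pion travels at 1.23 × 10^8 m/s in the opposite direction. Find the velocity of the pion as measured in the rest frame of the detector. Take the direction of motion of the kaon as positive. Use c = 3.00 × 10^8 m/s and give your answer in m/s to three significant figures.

In units of c (dividing by 3.00 × 10^8 m/s): v = 0.370, u' = -0.410.
u = (u' + v)/(1 + u'v/c²):
u = (-0.410 + 0.370) / (1 + (-0.410)·0.370) = -0.0400/0.8483 = -0.0472
Converting back: u = -0.0472 × 3.00 × 10^8 m/s.

-1.41 × 10^7 m/s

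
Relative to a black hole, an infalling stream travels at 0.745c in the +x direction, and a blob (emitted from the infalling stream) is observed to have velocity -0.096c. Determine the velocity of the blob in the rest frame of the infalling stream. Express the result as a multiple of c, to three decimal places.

-0.785c

Invert the composition law: u' = (u − v)/(1 − uv/c²).
u' = (-0.096 − 0.745) / (1 − (-0.096)(0.745)) = -0.8410/1.0715 = -0.7849.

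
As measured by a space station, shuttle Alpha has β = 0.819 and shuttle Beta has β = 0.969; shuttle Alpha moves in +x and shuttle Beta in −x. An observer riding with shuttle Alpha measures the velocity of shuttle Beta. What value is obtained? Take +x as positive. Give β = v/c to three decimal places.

β_A = 0.819, β_B = -0.969.
Transform to A's frame with the inverse velocity-addition law: u' = (u − v)/(1 − uv/c²), taking u = β_B and v = β_A.
u' = (-0.969 − 0.819) / (1 − (0.819)(-0.969)) = -1.7880/1.7936 = -0.9969.

β = -0.997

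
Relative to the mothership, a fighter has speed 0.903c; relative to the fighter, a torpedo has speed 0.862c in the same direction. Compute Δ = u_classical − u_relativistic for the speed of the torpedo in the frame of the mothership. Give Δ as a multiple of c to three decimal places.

Galilean: u_cl = 0.862 + 0.903 = 1.7650.
Relativistic: u_rel = (0.862 + 0.903) / (1 + 0.862·0.903) = 1.7650/1.7784 = 0.9925.
Δ = 1.7650 − 0.9925 = 0.7725.
(The classical prediction exceeds c; the relativistic result does not.)

Δ = 0.773c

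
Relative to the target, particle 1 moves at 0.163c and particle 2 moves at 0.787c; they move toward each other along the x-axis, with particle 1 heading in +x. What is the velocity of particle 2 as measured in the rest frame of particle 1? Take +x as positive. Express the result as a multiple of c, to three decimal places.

β_A = 0.163, β_B = -0.787.
Transform to A's frame with the inverse velocity-addition law: u' = (u − v)/(1 − uv/c²), taking u = β_B and v = β_A.
u' = (-0.787 − 0.163) / (1 − (0.163)(-0.787)) = -0.9500/1.1283 = -0.8420.

-0.842c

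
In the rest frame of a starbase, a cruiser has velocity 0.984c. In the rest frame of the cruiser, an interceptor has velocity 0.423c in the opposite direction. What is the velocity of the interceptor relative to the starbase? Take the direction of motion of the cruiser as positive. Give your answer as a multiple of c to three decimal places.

+0.961c

With v = 0.984 and u' = -0.423 (in units of c),
u = (u' + v)/(1 + u'v/c²):
u = (-0.423 + 0.984) / (1 + (-0.423)·0.984) = 0.5610/0.5838 = 0.9610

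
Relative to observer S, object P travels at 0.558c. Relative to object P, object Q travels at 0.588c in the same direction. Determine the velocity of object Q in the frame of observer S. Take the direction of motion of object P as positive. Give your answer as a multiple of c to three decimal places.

With v = 0.558 and u' = 0.588 (in units of c),
u = (u' + v)/(1 + u'v/c²):
u = (0.588 + 0.558) / (1 + 0.588·0.558) = 1.1460/1.3281 = 0.8629

0.863c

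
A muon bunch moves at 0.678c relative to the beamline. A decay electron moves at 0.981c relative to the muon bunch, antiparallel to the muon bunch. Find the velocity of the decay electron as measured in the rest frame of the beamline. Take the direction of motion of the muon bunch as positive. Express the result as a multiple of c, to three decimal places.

-0.905c

With v = 0.678 and u' = -0.981 (in units of c),
u = (u' + v)/(1 + u'v/c²):
u = (-0.981 + 0.678) / (1 + (-0.981)·0.678) = -0.3030/0.3349 = -0.9048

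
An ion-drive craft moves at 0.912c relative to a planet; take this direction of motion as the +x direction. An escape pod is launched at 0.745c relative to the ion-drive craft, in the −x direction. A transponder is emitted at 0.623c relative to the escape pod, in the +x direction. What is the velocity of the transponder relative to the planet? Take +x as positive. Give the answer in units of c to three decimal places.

Apply u = (u' + v)/(1 + u'v/c²) successively, working outward toward the planet.
Start: velocity of the ion-drive craft relative to the planet = 0.9120c.
Compose with the escape pod (u' = -0.745 in the ion-drive craft frame): u_1 = (-0.745 + 0.912) / (1 + (-0.745)·0.912) = 0.1670/0.3206 = 0.5210.
Compose with the transponder (u' = 0.623 in the escape pod frame): u_2 = (0.623 + 0.521) / (1 + 0.623·0.521) = 1.1440/1.3246 = 0.8637.

+0.864c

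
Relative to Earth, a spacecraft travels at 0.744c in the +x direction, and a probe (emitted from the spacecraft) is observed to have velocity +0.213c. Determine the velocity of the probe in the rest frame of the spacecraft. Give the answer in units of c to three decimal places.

-0.631c

Invert the composition law: u' = (u − v)/(1 − uv/c²).
u' = (0.213 − 0.744) / (1 − (0.213)(0.744)) = -0.5310/0.8415 = -0.6310.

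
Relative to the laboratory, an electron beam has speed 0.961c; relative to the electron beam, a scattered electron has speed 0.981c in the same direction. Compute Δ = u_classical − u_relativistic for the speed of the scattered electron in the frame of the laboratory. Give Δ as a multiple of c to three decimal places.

Galilean: u_cl = 0.981 + 0.961 = 1.9420.
Relativistic: u_rel = (0.981 + 0.961) / (1 + 0.981·0.961) = 1.9420/1.9427 = 0.9996.
Δ = 1.9420 − 0.9996 = 0.9424.
(The classical prediction exceeds c; the relativistic result does not.)

Δ = 0.942c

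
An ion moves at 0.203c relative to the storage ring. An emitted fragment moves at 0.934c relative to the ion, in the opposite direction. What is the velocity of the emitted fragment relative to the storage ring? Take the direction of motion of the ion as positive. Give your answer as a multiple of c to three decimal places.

-0.902c

With v = 0.203 and u' = -0.934 (in units of c),
u = (u' + v)/(1 + u'v/c²):
u = (-0.934 + 0.203) / (1 + (-0.934)·0.203) = -0.7310/0.8104 = -0.9020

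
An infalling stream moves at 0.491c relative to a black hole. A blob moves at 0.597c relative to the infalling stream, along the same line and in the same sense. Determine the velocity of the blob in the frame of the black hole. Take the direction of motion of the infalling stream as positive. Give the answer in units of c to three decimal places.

With v = 0.491 and u' = 0.597 (in units of c),
u = (u' + v)/(1 + u'v/c²):
u = (0.597 + 0.491) / (1 + 0.597·0.491) = 1.0880/1.2931 = 0.8414

0.841c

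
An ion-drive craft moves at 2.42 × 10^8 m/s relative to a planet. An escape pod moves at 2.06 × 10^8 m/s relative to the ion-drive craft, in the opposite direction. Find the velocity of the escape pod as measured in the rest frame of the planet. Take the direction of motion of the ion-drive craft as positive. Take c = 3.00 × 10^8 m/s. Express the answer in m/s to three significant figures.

In units of c (dividing by 3.00 × 10^8 m/s): v = 0.807, u' = -0.687.
u = (u' + v)/(1 + u'v/c²):
u = (-0.687 + 0.807) / (1 + (-0.687)·0.807) = 0.1200/0.4461 = 0.2690
Converting back: u = 0.2690 × 3.00 × 10^8 m/s.

+8.07 × 10^7 m/s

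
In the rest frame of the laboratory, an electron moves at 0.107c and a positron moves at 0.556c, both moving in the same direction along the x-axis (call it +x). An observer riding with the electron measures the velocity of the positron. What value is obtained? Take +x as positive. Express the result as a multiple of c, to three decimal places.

+0.477c

β_A = 0.107, β_B = 0.556.
Transform to A's frame with the inverse velocity-addition law: u' = (u − v)/(1 − uv/c²), taking u = β_B and v = β_A.
u' = (0.556 − 0.107) / (1 − (0.107)(0.556)) = 0.4490/0.9405 = 0.4774.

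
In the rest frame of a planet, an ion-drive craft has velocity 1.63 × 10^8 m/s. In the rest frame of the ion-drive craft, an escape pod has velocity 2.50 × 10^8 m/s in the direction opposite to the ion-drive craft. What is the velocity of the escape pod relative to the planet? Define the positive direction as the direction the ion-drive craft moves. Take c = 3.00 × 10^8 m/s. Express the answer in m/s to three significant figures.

In units of c (dividing by 3.00 × 10^8 m/s): v = 0.543, u' = -0.833.
u = (u' + v)/(1 + u'v/c²):
u = (-0.833 + 0.543) / (1 + (-0.833)·0.543) = -0.2900/0.5472 = -0.5299
Converting back: u = -0.5299 × 3.00 × 10^8 m/s.

-1.59 × 10^8 m/s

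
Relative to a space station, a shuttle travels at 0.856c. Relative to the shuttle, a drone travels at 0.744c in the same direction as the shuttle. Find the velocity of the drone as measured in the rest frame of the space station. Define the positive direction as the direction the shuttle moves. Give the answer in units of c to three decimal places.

With v = 0.856 and u' = 0.744 (in units of c),
u = (u' + v)/(1 + u'v/c²):
u = (0.744 + 0.856) / (1 + 0.744·0.856) = 1.6000/1.6369 = 0.9775
(Galilean addition would give +1.600c, exceeding c.)

0.977c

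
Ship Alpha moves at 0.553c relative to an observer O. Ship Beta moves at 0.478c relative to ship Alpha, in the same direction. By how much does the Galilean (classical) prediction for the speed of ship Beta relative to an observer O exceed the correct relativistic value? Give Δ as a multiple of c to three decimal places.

Galilean: u_cl = 0.478 + 0.553 = 1.0310.
Relativistic: u_rel = (0.478 + 0.553) / (1 + 0.478·0.553) = 1.0310/1.2643 = 0.8154.
Δ = 1.0310 − 0.8154 = 0.2156.
(The classical prediction exceeds c; the relativistic result does not.)

Δ = 0.216c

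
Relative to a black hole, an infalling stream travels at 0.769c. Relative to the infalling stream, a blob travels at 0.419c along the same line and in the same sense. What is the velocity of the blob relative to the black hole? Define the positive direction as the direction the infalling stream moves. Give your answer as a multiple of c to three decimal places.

0.898c

With v = 0.769 and u' = 0.419 (in units of c),
u = (u' + v)/(1 + u'v/c²):
u = (0.419 + 0.769) / (1 + 0.419·0.769) = 1.1880/1.3222 = 0.8985
(Galilean addition would give +1.188c, exceeding c.)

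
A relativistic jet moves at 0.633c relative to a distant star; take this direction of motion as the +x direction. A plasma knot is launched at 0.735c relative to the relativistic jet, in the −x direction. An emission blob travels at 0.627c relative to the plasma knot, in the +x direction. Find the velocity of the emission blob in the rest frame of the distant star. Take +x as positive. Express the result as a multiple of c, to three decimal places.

+0.496c

Apply u = (u' + v)/(1 + u'v/c²) successively, working outward toward the distant star.
Start: velocity of the relativistic jet relative to the distant star = 0.6330c.
Compose with the plasma knot (u' = -0.735 in the relativistic jet frame): u_1 = (-0.735 + 0.633) / (1 + (-0.735)·0.633) = -0.1020/0.5347 = -0.1907.
Compose with the emission blob (u' = 0.627 in the plasma knot frame): u_2 = (0.627 + (-0.191)) / (1 + 0.627·(-0.191)) = 0.4363/0.8804 = 0.4955.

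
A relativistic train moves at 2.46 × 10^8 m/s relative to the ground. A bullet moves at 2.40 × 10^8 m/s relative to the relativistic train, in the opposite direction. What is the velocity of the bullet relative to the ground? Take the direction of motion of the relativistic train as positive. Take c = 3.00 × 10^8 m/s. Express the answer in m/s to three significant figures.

In units of c (dividing by 3.00 × 10^8 m/s): v = 0.820, u' = -0.800.
u = (u' + v)/(1 + u'v/c²):
u = (-0.800 + 0.820) / (1 + (-0.800)·0.820) = 0.0200/0.3440 = 0.0581
Converting back: u = 0.0581 × 3.00 × 10^8 m/s.

+1.74 × 10^7 m/s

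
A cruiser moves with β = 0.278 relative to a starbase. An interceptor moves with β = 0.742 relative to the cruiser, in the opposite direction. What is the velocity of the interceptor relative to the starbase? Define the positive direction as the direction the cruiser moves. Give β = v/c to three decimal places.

β = -0.585

With v = 0.278 and u' = -0.742 (in units of c),
u = (u' + v)/(1 + u'v/c²):
u = (-0.742 + 0.278) / (1 + (-0.742)·0.278) = -0.4640/0.7937 = -0.5846
(Galilean addition would give -0.464c.)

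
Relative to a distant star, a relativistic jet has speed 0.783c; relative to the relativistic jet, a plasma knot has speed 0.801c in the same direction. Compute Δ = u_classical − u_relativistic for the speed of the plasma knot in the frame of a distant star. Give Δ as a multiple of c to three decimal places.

Galilean: u_cl = 0.801 + 0.783 = 1.5840.
Relativistic: u_rel = (0.801 + 0.783) / (1 + 0.801·0.783) = 1.5840/1.6272 = 0.9735.
Δ = 1.5840 − 0.9735 = 0.6105.
(The classical prediction exceeds c; the relativistic result does not.)

Δ = 0.611c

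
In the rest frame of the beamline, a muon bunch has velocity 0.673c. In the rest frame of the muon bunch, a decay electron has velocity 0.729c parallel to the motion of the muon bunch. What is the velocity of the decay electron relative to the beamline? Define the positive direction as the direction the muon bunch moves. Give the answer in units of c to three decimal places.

With v = 0.673 and u' = 0.729 (in units of c),
u = (u' + v)/(1 + u'v/c²):
u = (0.729 + 0.673) / (1 + 0.729·0.673) = 1.4020/1.4906 = 0.9406

0.941c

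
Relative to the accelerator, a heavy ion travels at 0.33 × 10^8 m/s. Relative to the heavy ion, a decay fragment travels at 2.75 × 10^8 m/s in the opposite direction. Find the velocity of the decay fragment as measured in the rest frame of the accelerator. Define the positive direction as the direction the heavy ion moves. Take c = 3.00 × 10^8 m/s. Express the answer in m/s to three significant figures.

In units of c (dividing by 3.00 × 10^8 m/s): v = 0.110, u' = -0.917.
u = (u' + v)/(1 + u'v/c²):
u = (-0.917 + 0.110) / (1 + (-0.917)·0.110) = -0.8067/0.8992 = -0.8971
Converting back: u = -0.8971 × 3.00 × 10^8 m/s.

-2.69 × 10^8 m/s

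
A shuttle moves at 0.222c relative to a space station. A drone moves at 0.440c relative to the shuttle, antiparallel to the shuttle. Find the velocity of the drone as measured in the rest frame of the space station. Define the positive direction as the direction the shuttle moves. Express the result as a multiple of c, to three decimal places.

-0.242c

With v = 0.222 and u' = -0.440 (in units of c),
u = (u' + v)/(1 + u'v/c²):
u = (-0.440 + 0.222) / (1 + (-0.440)·0.222) = -0.2180/0.9023 = -0.2416
(Galilean addition would give -0.218c.)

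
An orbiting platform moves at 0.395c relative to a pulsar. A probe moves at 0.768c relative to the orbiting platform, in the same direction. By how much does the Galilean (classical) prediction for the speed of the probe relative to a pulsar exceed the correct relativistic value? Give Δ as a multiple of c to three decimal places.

Galilean: u_cl = 0.768 + 0.395 = 1.1630.
Relativistic: u_rel = (0.768 + 0.395) / (1 + 0.768·0.395) = 1.1630/1.3034 = 0.8923.
Δ = 1.1630 − 0.8923 = 0.2707.
(The classical prediction exceeds c; the relativistic result does not.)

Δ = 0.271c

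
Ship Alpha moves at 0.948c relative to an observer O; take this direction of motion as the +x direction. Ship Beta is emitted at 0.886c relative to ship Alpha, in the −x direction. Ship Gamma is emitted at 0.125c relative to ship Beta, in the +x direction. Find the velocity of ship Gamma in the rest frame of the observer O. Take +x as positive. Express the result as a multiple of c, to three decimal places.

+0.489c

Apply u = (u' + v)/(1 + u'v/c²) successively, working outward toward the observer O.
Start: velocity of ship Alpha relative to the observer O = 0.9480c.
Compose with ship Beta (u' = -0.886 in ship Alpha frame): u_1 = (-0.886 + 0.948) / (1 + (-0.886)·0.948) = 0.0620/0.1601 = 0.3873.
Compose with ship Gamma (u' = 0.125 in ship Beta frame): u_2 = (0.125 + 0.387) / (1 + 0.125·0.387) = 0.5123/1.0484 = 0.4887.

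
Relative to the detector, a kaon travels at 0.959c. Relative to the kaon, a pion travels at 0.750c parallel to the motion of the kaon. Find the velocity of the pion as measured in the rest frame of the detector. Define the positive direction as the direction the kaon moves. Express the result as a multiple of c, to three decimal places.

With v = 0.959 and u' = 0.750 (in units of c),
u = (u' + v)/(1 + u'v/c²):
u = (0.750 + 0.959) / (1 + 0.750·0.959) = 1.7090/1.7192 = 0.9940
(Galilean addition would give +1.709c, exceeding c.)

0.994c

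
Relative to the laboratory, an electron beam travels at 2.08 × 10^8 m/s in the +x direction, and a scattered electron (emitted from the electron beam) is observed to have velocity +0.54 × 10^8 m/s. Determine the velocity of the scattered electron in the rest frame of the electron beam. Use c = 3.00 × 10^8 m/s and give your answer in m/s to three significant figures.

v = 0.693c, u = 0.180c.
Invert the composition law: u' = (u − v)/(1 − uv/c²).
u' = (0.180 − 0.693) / (1 − (0.180)(0.693)) = -0.5133/0.8752 = -0.5865.
u' = -0.5865 × 3.00 × 10^8 m/s.

-1.76 × 10^8 m/s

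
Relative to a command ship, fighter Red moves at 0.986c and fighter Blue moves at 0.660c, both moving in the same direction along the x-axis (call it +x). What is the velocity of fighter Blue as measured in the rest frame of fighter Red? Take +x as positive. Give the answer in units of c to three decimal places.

-0.933c

β_A = 0.986, β_B = 0.660.
Transform to A's frame with the inverse velocity-addition law: u' = (u − v)/(1 − uv/c²), taking u = β_B and v = β_A.
u' = (0.660 − 0.986) / (1 − (0.986)(0.660)) = -0.3260/0.3492 = -0.9335.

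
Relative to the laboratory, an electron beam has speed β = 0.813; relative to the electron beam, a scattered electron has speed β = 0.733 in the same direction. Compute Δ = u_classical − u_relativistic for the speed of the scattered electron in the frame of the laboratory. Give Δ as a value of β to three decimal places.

Galilean: u_cl = 0.733 + 0.813 = 1.5460.
Relativistic: u_rel = (0.733 + 0.813) / (1 + 0.733·0.813) = 1.5460/1.5959 = 0.9687.
Δ = 1.5460 − 0.9687 = 0.5773.
(The classical prediction exceeds c; the relativistic result does not.)

Δ = 0.577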